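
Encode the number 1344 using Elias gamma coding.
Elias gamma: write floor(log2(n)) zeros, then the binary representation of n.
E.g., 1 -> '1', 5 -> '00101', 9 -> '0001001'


num_bits = floor(log2(1344)) + 1 = 11
leading_zeros = num_bits - 1 = 10
binary(1344) = 10101000000

Elias gamma(1344) = '0000000000' + '10101000000' = 000000000010101000000 (21 bits)


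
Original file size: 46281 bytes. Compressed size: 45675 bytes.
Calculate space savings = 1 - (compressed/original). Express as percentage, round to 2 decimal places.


ratio = compressed/original = 45675/46281 = 0.986906
savings = 1 - ratio = 1 - 0.986906 = 0.013094
as a percentage: 0.013094 * 100 = 1.31%

Space savings = 1 - 45675/46281 = 1.31%


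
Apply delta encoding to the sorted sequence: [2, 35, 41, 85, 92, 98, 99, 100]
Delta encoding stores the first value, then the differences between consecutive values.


First value: 2
Deltas:
  35 - 2 = 33
  41 - 35 = 6
  85 - 41 = 44
  92 - 85 = 7
  98 - 92 = 6
  99 - 98 = 1
  100 - 99 = 1


Delta encoded: [2, 33, 6, 44, 7, 6, 1, 1]


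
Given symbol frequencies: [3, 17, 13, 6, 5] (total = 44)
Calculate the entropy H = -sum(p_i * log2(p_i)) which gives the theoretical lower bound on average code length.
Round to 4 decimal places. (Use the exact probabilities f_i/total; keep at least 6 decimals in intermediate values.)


Per-symbol terms -p_i * log2(p_i) with p_i = f_i/44:
  p = 3/44 = 0.068182: log2(p) = -3.874469, -p*log2(p) = 0.264168
  p = 17/44 = 0.386364: log2(p) = -1.371969, -p*log2(p) = 0.530079
  p = 13/44 = 0.295455: log2(p) = -1.758992, -p*log2(p) = 0.519702
  p = 6/44 = 0.136364: log2(p) = -2.874469, -p*log2(p) = 0.391973
  p = 5/44 = 0.113636: log2(p) = -3.137504, -p*log2(p) = 0.356534
H = 0.264168 + 0.530079 + 0.519702 + 0.391973 + 0.356534 = 2.062456

H = 2.0625 bits/symbol


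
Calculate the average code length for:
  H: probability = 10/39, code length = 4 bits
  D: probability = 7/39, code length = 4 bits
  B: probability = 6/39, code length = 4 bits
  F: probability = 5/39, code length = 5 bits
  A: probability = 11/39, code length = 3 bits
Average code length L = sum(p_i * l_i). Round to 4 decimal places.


Weighted contributions p_i * l_i:
  H: (10/39) * 4 = 40/39
  D: (7/39) * 4 = 28/39
  B: (6/39) * 4 = 24/39
  F: (5/39) * 5 = 25/39
  A: (11/39) * 3 = 33/39
Sum = (40 + 28 + 24 + 25 + 33)/39 = 150/39

L = 150/39 = 3.8462 bits/symbol


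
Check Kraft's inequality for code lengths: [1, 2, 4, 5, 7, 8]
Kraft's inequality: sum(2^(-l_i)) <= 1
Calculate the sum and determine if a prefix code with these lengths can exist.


Sum = 2^(-1) + 2^(-2) + 2^(-4) + 2^(-5) + 2^(-7) + 2^(-8)
    = 0.5 + 0.25 + 0.0625 + 0.03125 + 0.0078125 + 0.00390625
    = 219/256 = 0.85546875
Since 0.85546875 <= 1, Kraft's inequality IS satisfied.
A prefix code with these lengths CAN exist.

Kraft sum = 0.85546875. Satisfied.


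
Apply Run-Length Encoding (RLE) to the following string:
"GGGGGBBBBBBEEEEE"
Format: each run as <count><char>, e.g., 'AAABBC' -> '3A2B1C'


Scanning runs left to right:
  i=0: run of 'G' x 5 -> '5G'
  i=5: run of 'B' x 6 -> '6B'
  i=11: run of 'E' x 5 -> '5E'

RLE = 5G6B5E


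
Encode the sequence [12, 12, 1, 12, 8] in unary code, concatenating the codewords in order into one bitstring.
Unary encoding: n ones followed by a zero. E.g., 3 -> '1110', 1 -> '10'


Encode each number as n ones followed by a terminating 0:
  12 -> 1111111111110 (13 bits)
  12 -> 1111111111110 (13 bits)
  1 -> 10 (2 bits)
  12 -> 1111111111110 (13 bits)
  8 -> 111111110 (9 bits)
Total length = 13 + 13 + 2 + 13 + 9 = 50 bits.

Unary([12, 12, 1, 12, 8]) = 11111111111101111111111110101111111111110111111110 (50 bits)


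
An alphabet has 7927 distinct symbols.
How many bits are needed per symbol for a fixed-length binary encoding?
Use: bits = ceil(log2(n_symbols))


log2(7927) = 12.9526
Bracket: 2^12 = 4096 < 7927 <= 2^13 = 8192
So ceil(log2(7927)) = 13

bits = ceil(log2(7927)) = ceil(12.9526) = 13 bits


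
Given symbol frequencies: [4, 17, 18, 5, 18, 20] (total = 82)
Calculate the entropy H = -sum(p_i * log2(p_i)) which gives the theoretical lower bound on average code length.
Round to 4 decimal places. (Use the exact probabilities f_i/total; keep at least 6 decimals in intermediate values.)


Per-symbol terms -p_i * log2(p_i) with p_i = f_i/82:
  p = 4/82 = 0.048780: log2(p) = -4.357552, -p*log2(p) = 0.212564
  p = 17/82 = 0.207317: log2(p) = -2.270089, -p*log2(p) = 0.470628
  p = 18/82 = 0.219512: log2(p) = -2.187627, -p*log2(p) = 0.480211
  p = 5/82 = 0.060976: log2(p) = -4.035624, -p*log2(p) = 0.246075
  p = 18/82 = 0.219512: log2(p) = -2.187627, -p*log2(p) = 0.480211
  p = 20/82 = 0.243902: log2(p) = -2.035624, -p*log2(p) = 0.496494
H = 0.212564 + 0.470628 + 0.480211 + 0.246075 + 0.480211 + 0.496494 = 2.386183

H = 2.3862 bits/symbol


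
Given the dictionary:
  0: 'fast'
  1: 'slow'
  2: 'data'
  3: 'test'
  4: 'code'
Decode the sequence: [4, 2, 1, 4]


Look up each index in the dictionary:
  4 -> 'code'
  2 -> 'data'
  1 -> 'slow'
  4 -> 'code'

Decoded: "code data slow code"


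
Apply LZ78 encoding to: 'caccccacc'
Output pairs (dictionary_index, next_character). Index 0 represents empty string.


LZ78 encoding steps:
Dictionary: {0: ''}
Step 1: w='' (idx 0), next='c' -> output (0, 'c'), add 'c' as idx 1
Step 2: w='' (idx 0), next='a' -> output (0, 'a'), add 'a' as idx 2
Step 3: w='c' (idx 1), next='c' -> output (1, 'c'), add 'cc' as idx 3
Step 4: w='cc' (idx 3), next='a' -> output (3, 'a'), add 'cca' as idx 4
Step 5: w='cc' (idx 3), end of input -> output (3, '')


Encoded: [(0, 'c'), (0, 'a'), (1, 'c'), (3, 'a'), (3, '')]


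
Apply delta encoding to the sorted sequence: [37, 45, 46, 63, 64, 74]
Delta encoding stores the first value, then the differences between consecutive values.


First value: 37
Deltas:
  45 - 37 = 8
  46 - 45 = 1
  63 - 46 = 17
  64 - 63 = 1
  74 - 64 = 10


Delta encoded: [37, 8, 1, 17, 1, 10]


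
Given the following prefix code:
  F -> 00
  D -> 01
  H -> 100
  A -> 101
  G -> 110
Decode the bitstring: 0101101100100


Decoding step by step:
Bits 01 -> D
Bits 01 -> D
Bits 101 -> A
Bits 100 -> H
Bits 100 -> H


Decoded message: DDAHH


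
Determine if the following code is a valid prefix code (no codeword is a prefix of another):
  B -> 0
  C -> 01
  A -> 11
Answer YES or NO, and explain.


Checking each pair (does one codeword prefix another?):
  B='0' vs C='01': prefix -- VIOLATION

NO -- this is NOT a valid prefix code. B (0) is a prefix of C (01).


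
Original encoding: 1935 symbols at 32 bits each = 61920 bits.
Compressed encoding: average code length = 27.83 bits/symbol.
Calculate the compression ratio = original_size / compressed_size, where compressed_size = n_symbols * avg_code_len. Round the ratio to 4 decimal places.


original_size = n_symbols * orig_bits = 1935 * 32 = 61920 bits
compressed_size = n_symbols * avg_code_len = 1935 * 27.83 = 53851.05 bits
ratio = original_size / compressed_size = 61920 / 53851.05 = 1.1498

Compression ratio = 1.1498


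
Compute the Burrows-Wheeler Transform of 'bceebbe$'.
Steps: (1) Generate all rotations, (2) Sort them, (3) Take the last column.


Rotations (sorted):
  0: $bceebbe -> last char: e
  1: bbe$bcee -> last char: e
  2: bceebbe$ -> last char: $
  3: be$bceeb -> last char: b
  4: ceebbe$b -> last char: b
  5: e$bceebb -> last char: b
  6: ebbe$bce -> last char: e
  7: eebbe$bc -> last char: c


BWT = ee$bbbec


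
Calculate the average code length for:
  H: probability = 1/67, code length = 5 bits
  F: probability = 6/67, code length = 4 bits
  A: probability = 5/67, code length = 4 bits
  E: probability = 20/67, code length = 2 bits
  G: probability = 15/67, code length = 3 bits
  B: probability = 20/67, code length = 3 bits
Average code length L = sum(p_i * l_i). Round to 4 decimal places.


Weighted contributions p_i * l_i:
  H: (1/67) * 5 = 5/67
  F: (6/67) * 4 = 24/67
  A: (5/67) * 4 = 20/67
  E: (20/67) * 2 = 40/67
  G: (15/67) * 3 = 45/67
  B: (20/67) * 3 = 60/67
Sum = (5 + 24 + 20 + 40 + 45 + 60)/67 = 194/67

L = 194/67 = 2.8955 bits/symbol


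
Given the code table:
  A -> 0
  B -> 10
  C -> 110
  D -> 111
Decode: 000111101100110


Decoding:
0 -> A
0 -> A
0 -> A
111 -> D
10 -> B
110 -> C
0 -> A
110 -> C


Result: AAADBCAC


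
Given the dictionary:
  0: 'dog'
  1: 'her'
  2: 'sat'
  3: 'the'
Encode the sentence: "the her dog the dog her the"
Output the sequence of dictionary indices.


Look up each word in the dictionary:
  'the' -> 3
  'her' -> 1
  'dog' -> 0
  'the' -> 3
  'dog' -> 0
  'her' -> 1
  'the' -> 3

Encoded: [3, 1, 0, 3, 0, 1, 3]


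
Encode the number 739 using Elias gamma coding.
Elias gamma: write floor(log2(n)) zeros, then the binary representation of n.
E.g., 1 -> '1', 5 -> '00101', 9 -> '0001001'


num_bits = floor(log2(739)) + 1 = 10
leading_zeros = num_bits - 1 = 9
binary(739) = 1011100011

Elias gamma(739) = '000000000' + '1011100011' = 0000000001011100011 (19 bits)


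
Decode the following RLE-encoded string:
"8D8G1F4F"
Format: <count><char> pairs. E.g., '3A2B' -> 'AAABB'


Expanding each <count><char> pair:
  8D -> 'DDDDDDDD'
  8G -> 'GGGGGGGG'
  1F -> 'F'
  4F -> 'FFFF'

Decoded = DDDDDDDDGGGGGGGGFFFFF


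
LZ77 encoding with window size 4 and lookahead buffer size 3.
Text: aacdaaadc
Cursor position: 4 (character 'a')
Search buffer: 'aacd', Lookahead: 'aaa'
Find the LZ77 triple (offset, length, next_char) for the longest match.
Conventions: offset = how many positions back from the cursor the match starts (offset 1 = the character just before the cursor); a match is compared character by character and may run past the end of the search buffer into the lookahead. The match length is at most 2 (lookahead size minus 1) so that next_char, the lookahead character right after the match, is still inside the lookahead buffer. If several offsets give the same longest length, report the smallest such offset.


Try each offset into the search buffer:
  offset=1 (pos 3, char 'd'): match length 0
  offset=2 (pos 2, char 'c'): match length 0
  offset=3 (pos 1, char 'a'): match length 1
  offset=4 (pos 0, char 'a'): match length 2
Longest match has length 2 at offset 4.
next_char = character at position 4 + 2 = 6 -> 'a'

Best match: offset=4, length=2 (matching 'aa' starting at position 0)
LZ77 triple: (4, 2, 'a')


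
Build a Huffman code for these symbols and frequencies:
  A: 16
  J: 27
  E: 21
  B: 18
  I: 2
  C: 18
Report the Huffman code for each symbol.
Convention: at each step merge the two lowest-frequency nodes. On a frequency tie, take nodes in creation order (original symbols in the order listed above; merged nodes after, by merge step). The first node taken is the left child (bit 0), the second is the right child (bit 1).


Huffman tree construction:
Step 1: Merge I(2) + A(16) = 18
Step 2: Merge B(18) + C(18) = 36
Step 3: Merge (I+A)(18) + E(21) = 39
Step 4: Merge J(27) + (B+C)(36) = 63
Step 5: Merge ((I+A)+E)(39) + (J+(B+C))(63) = 102
Read each symbol's code off the tree from the root (left child = 0, right child = 1).

Codes:
  A: 001 (length 3)
  J: 10 (length 2)
  E: 01 (length 2)
  B: 110 (length 3)
  I: 000 (length 3)
  C: 111 (length 3)
Average code length: 258/102 = 2.5294 bits/symbol


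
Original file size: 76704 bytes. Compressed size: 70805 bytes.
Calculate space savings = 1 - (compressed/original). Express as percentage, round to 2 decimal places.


ratio = compressed/original = 70805/76704 = 0.923094
savings = 1 - ratio = 1 - 0.923094 = 0.076906
as a percentage: 0.076906 * 100 = 7.69%

Space savings = 1 - 70805/76704 = 7.69%


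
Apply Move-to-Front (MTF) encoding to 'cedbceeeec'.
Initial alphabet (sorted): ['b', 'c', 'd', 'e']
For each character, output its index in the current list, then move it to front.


MTF encoding:
'c': index 1 in ['b', 'c', 'd', 'e'] -> ['c', 'b', 'd', 'e']
'e': index 3 in ['c', 'b', 'd', 'e'] -> ['e', 'c', 'b', 'd']
'd': index 3 in ['e', 'c', 'b', 'd'] -> ['d', 'e', 'c', 'b']
'b': index 3 in ['d', 'e', 'c', 'b'] -> ['b', 'd', 'e', 'c']
'c': index 3 in ['b', 'd', 'e', 'c'] -> ['c', 'b', 'd', 'e']
'e': index 3 in ['c', 'b', 'd', 'e'] -> ['e', 'c', 'b', 'd']
'e': index 0 in ['e', 'c', 'b', 'd'] -> ['e', 'c', 'b', 'd']
'e': index 0 in ['e', 'c', 'b', 'd'] -> ['e', 'c', 'b', 'd']
'e': index 0 in ['e', 'c', 'b', 'd'] -> ['e', 'c', 'b', 'd']
'c': index 1 in ['e', 'c', 'b', 'd'] -> ['c', 'e', 'b', 'd']


Output: [1, 3, 3, 3, 3, 3, 0, 0, 0, 1]


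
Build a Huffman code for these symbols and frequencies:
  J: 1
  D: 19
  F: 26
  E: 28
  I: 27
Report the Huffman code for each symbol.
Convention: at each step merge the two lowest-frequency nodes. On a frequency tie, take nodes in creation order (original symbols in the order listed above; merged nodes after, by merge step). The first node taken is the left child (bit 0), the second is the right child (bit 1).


Huffman tree construction:
Step 1: Merge J(1) + D(19) = 20
Step 2: Merge (J+D)(20) + F(26) = 46
Step 3: Merge I(27) + E(28) = 55
Step 4: Merge ((J+D)+F)(46) + (I+E)(55) = 101
Read each symbol's code off the tree from the root (left child = 0, right child = 1).

Codes:
  J: 000 (length 3)
  D: 001 (length 3)
  F: 01 (length 2)
  E: 11 (length 2)
  I: 10 (length 2)
Average code length: 222/101 = 2.1980 bits/symbol


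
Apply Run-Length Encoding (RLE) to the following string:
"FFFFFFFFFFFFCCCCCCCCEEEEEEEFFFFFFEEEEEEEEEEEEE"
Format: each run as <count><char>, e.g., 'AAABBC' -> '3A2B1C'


Scanning runs left to right:
  i=0: run of 'F' x 12 -> '12F'
  i=12: run of 'C' x 8 -> '8C'
  i=20: run of 'E' x 7 -> '7E'
  i=27: run of 'F' x 6 -> '6F'
  i=33: run of 'E' x 13 -> '13E'

RLE = 12F8C7E6F13E


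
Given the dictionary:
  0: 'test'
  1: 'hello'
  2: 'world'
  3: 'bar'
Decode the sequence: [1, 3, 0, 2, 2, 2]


Look up each index in the dictionary:
  1 -> 'hello'
  3 -> 'bar'
  0 -> 'test'
  2 -> 'world'
  2 -> 'world'
  2 -> 'world'

Decoded: "hello bar test world world world"


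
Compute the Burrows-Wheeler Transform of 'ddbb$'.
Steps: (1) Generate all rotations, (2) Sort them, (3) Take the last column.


Rotations (sorted):
  0: $ddbb -> last char: b
  1: b$ddb -> last char: b
  2: bb$dd -> last char: d
  3: dbb$d -> last char: d
  4: ddbb$ -> last char: $


BWT = bbdd$


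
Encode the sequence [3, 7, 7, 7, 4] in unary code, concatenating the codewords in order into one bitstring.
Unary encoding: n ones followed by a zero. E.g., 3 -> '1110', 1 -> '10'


Encode each number as n ones followed by a terminating 0:
  3 -> 1110 (4 bits)
  7 -> 11111110 (8 bits)
  7 -> 11111110 (8 bits)
  7 -> 11111110 (8 bits)
  4 -> 11110 (5 bits)
Total length = 4 + 8 + 8 + 8 + 5 = 33 bits.

Unary([3, 7, 7, 7, 4]) = 111011111110111111101111111011110 (33 bits)


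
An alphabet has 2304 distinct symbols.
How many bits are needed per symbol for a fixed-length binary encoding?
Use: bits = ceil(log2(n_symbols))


log2(2304) = 11.1699
Bracket: 2^11 = 2048 < 2304 <= 2^12 = 4096
So ceil(log2(2304)) = 12

bits = ceil(log2(2304)) = ceil(11.1699) = 12 bits


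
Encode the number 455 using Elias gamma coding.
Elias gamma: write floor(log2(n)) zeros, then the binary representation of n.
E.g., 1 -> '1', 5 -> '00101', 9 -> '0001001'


num_bits = floor(log2(455)) + 1 = 9
leading_zeros = num_bits - 1 = 8
binary(455) = 111000111

Elias gamma(455) = '00000000' + '111000111' = 00000000111000111 (17 bits)


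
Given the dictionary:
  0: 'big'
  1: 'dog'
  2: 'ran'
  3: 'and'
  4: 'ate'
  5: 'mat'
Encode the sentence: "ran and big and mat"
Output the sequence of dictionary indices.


Look up each word in the dictionary:
  'ran' -> 2
  'and' -> 3
  'big' -> 0
  'and' -> 3
  'mat' -> 5

Encoded: [2, 3, 0, 3, 5]


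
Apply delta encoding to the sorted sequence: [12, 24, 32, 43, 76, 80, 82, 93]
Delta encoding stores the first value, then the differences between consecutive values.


First value: 12
Deltas:
  24 - 12 = 12
  32 - 24 = 8
  43 - 32 = 11
  76 - 43 = 33
  80 - 76 = 4
  82 - 80 = 2
  93 - 82 = 11


Delta encoded: [12, 12, 8, 11, 33, 4, 2, 11]


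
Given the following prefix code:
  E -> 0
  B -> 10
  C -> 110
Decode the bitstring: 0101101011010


Decoding step by step:
Bits 0 -> E
Bits 10 -> B
Bits 110 -> C
Bits 10 -> B
Bits 110 -> C
Bits 10 -> B


Decoded message: EBCBCB


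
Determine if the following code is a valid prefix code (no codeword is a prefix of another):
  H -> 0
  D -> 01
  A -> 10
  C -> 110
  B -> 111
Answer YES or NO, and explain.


Checking each pair (does one codeword prefix another?):
  H='0' vs D='01': prefix -- VIOLATION

NO -- this is NOT a valid prefix code. H (0) is a prefix of D (01).


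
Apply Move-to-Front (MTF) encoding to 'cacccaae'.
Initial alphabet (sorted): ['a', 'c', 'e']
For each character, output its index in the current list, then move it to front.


MTF encoding:
'c': index 1 in ['a', 'c', 'e'] -> ['c', 'a', 'e']
'a': index 1 in ['c', 'a', 'e'] -> ['a', 'c', 'e']
'c': index 1 in ['a', 'c', 'e'] -> ['c', 'a', 'e']
'c': index 0 in ['c', 'a', 'e'] -> ['c', 'a', 'e']
'c': index 0 in ['c', 'a', 'e'] -> ['c', 'a', 'e']
'a': index 1 in ['c', 'a', 'e'] -> ['a', 'c', 'e']
'a': index 0 in ['a', 'c', 'e'] -> ['a', 'c', 'e']
'e': index 2 in ['a', 'c', 'e'] -> ['e', 'a', 'c']


Output: [1, 1, 1, 0, 0, 1, 0, 2]


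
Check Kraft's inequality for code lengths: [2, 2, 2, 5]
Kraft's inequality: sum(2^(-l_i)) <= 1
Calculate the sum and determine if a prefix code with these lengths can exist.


Sum = 2^(-2) + 2^(-2) + 2^(-2) + 2^(-5)
    = 0.25 + 0.25 + 0.25 + 0.03125
    = 25/32 = 0.78125
Since 0.78125 <= 1, Kraft's inequality IS satisfied.
A prefix code with these lengths CAN exist.

Kraft sum = 0.78125. Satisfied.


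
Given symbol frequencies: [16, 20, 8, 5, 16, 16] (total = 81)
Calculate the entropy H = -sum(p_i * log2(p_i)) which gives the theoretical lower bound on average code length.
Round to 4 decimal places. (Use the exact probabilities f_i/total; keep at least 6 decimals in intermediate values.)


Per-symbol terms -p_i * log2(p_i) with p_i = f_i/81:
  p = 16/81 = 0.197531: log2(p) = -2.339850, -p*log2(p) = 0.462193
  p = 20/81 = 0.246914: log2(p) = -2.017922, -p*log2(p) = 0.498252
  p = 8/81 = 0.098765: log2(p) = -3.339850, -p*log2(p) = 0.329862
  p = 5/81 = 0.061728: log2(p) = -4.017922, -p*log2(p) = 0.248020
  p = 16/81 = 0.197531: log2(p) = -2.339850, -p*log2(p) = 0.462193
  p = 16/81 = 0.197531: log2(p) = -2.339850, -p*log2(p) = 0.462193
H = 0.462193 + 0.498252 + 0.329862 + 0.248020 + 0.462193 + 0.462193 = 2.462713

H = 2.4627 bits/symbol


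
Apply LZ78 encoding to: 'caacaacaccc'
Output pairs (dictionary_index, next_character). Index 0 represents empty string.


LZ78 encoding steps:
Dictionary: {0: ''}
Step 1: w='' (idx 0), next='c' -> output (0, 'c'), add 'c' as idx 1
Step 2: w='' (idx 0), next='a' -> output (0, 'a'), add 'a' as idx 2
Step 3: w='a' (idx 2), next='c' -> output (2, 'c'), add 'ac' as idx 3
Step 4: w='a' (idx 2), next='a' -> output (2, 'a'), add 'aa' as idx 4
Step 5: w='c' (idx 1), next='a' -> output (1, 'a'), add 'ca' as idx 5
Step 6: w='c' (idx 1), next='c' -> output (1, 'c'), add 'cc' as idx 6
Step 7: w='c' (idx 1), end of input -> output (1, '')


Encoded: [(0, 'c'), (0, 'a'), (2, 'c'), (2, 'a'), (1, 'a'), (1, 'c'), (1, '')]


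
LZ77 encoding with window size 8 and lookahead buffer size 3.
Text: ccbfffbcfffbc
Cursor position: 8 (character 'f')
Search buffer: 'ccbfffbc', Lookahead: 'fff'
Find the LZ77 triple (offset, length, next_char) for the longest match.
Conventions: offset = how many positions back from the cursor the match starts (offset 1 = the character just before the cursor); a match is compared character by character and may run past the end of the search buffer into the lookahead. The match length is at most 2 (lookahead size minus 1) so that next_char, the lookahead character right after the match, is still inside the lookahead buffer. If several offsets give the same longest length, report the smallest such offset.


Try each offset into the search buffer:
  offset=1 (pos 7, char 'c'): match length 0
  offset=2 (pos 6, char 'b'): match length 0
  offset=3 (pos 5, char 'f'): match length 1
  offset=4 (pos 4, char 'f'): match length 2
  offset=5 (pos 3, char 'f'): match length 2
  offset=6 (pos 2, char 'b'): match length 0
  offset=7 (pos 1, char 'c'): match length 0
  offset=8 (pos 0, char 'c'): match length 0
Longest match has length 2, found at offsets 4, 5; take the smallest, offset 4.
next_char = character at position 8 + 2 = 10 -> 'f'

Best match: offset=4, length=2 (matching 'ff' starting at position 4)
LZ77 triple: (4, 2, 'f')


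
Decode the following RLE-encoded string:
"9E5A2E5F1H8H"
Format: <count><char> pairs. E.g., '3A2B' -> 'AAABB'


Expanding each <count><char> pair:
  9E -> 'EEEEEEEEE'
  5A -> 'AAAAA'
  2E -> 'EE'
  5F -> 'FFFFF'
  1H -> 'H'
  8H -> 'HHHHHHHH'

Decoded = EEEEEEEEEAAAAAEEFFFFFHHHHHHHHH


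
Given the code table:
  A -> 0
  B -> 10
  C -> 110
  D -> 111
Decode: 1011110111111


Decoding:
10 -> B
111 -> D
10 -> B
111 -> D
111 -> D


Result: BDBDD


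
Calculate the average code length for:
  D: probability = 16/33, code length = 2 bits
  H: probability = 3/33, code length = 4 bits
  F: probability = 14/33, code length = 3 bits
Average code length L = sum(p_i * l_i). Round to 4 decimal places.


Weighted contributions p_i * l_i:
  D: (16/33) * 2 = 32/33
  H: (3/33) * 4 = 12/33
  F: (14/33) * 3 = 42/33
Sum = (32 + 12 + 42)/33 = 86/33

L = 86/33 = 2.6061 bits/symbol


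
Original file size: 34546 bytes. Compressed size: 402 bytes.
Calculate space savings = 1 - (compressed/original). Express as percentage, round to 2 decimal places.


ratio = compressed/original = 402/34546 = 0.011637
savings = 1 - ratio = 1 - 0.011637 = 0.988363
as a percentage: 0.988363 * 100 = 98.84%

Space savings = 1 - 402/34546 = 98.84%


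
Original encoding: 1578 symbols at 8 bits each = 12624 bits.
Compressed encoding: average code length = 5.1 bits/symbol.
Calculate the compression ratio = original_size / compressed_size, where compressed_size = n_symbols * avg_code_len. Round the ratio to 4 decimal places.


original_size = n_symbols * orig_bits = 1578 * 8 = 12624 bits
compressed_size = n_symbols * avg_code_len = 1578 * 5.1 = 8047.8 bits
ratio = original_size / compressed_size = 12624 / 8047.8 = 1.5686

Compression ratio = 1.5686


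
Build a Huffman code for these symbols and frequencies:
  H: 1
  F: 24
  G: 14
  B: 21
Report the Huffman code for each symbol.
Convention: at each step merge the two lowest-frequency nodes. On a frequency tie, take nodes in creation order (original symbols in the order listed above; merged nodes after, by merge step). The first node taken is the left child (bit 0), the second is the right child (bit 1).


Huffman tree construction:
Step 1: Merge H(1) + G(14) = 15
Step 2: Merge (H+G)(15) + B(21) = 36
Step 3: Merge F(24) + ((H+G)+B)(36) = 60
Read each symbol's code off the tree from the root (left child = 0, right child = 1).

Codes:
  H: 100 (length 3)
  F: 0 (length 1)
  G: 101 (length 3)
  B: 11 (length 2)
Average code length: 111/60 = 1.8500 bits/symbol


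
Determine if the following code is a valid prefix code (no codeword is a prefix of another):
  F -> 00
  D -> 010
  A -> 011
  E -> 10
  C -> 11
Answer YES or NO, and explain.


Checking each pair (does one codeword prefix another?):
  F='00' vs D='010': no prefix
  F='00' vs A='011': no prefix
  F='00' vs E='10': no prefix
  F='00' vs C='11': no prefix
  D='010' vs F='00': no prefix
  D='010' vs A='011': no prefix
  D='010' vs E='10': no prefix
  D='010' vs C='11': no prefix
  A='011' vs F='00': no prefix
  A='011' vs D='010': no prefix
  A='011' vs E='10': no prefix
  A='011' vs C='11': no prefix
  E='10' vs F='00': no prefix
  E='10' vs D='010': no prefix
  E='10' vs A='011': no prefix
  E='10' vs C='11': no prefix
  C='11' vs F='00': no prefix
  C='11' vs D='010': no prefix
  C='11' vs A='011': no prefix
  C='11' vs E='10': no prefix
No violation found over all pairs.

YES -- this is a valid prefix code. No codeword is a prefix of any other codeword.


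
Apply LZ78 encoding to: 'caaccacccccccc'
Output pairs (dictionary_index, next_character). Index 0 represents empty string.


LZ78 encoding steps:
Dictionary: {0: ''}
Step 1: w='' (idx 0), next='c' -> output (0, 'c'), add 'c' as idx 1
Step 2: w='' (idx 0), next='a' -> output (0, 'a'), add 'a' as idx 2
Step 3: w='a' (idx 2), next='c' -> output (2, 'c'), add 'ac' as idx 3
Step 4: w='c' (idx 1), next='a' -> output (1, 'a'), add 'ca' as idx 4
Step 5: w='c' (idx 1), next='c' -> output (1, 'c'), add 'cc' as idx 5
Step 6: w='cc' (idx 5), next='c' -> output (5, 'c'), add 'ccc' as idx 6
Step 7: w='ccc' (idx 6), end of input -> output (6, '')


Encoded: [(0, 'c'), (0, 'a'), (2, 'c'), (1, 'a'), (1, 'c'), (5, 'c'), (6, '')]


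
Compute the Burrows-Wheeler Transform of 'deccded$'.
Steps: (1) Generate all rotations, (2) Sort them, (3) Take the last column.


Rotations (sorted):
  0: $deccded -> last char: d
  1: ccded$de -> last char: e
  2: cded$dec -> last char: c
  3: d$deccde -> last char: e
  4: deccded$ -> last char: $
  5: ded$decc -> last char: c
  6: eccded$d -> last char: d
  7: ed$deccd -> last char: d


BWT = dece$cdd


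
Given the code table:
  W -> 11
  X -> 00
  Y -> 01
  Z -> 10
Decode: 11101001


Decoding:
11 -> W
10 -> Z
10 -> Z
01 -> Y


Result: WZZY


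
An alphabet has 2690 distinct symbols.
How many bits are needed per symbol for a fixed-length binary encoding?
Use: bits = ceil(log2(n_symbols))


log2(2690) = 11.3934
Bracket: 2^11 = 2048 < 2690 <= 2^12 = 4096
So ceil(log2(2690)) = 12

bits = ceil(log2(2690)) = ceil(11.3934) = 12 bits


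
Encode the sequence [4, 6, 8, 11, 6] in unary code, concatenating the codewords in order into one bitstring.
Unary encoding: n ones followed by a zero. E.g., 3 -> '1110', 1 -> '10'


Encode each number as n ones followed by a terminating 0:
  4 -> 11110 (5 bits)
  6 -> 1111110 (7 bits)
  8 -> 111111110 (9 bits)
  11 -> 111111111110 (12 bits)
  6 -> 1111110 (7 bits)
Total length = 5 + 7 + 9 + 12 + 7 = 40 bits.

Unary([4, 6, 8, 11, 6]) = 1111011111101111111101111111111101111110 (40 bits)


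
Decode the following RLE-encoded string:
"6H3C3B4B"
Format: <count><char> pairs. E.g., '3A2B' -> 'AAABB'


Expanding each <count><char> pair:
  6H -> 'HHHHHH'
  3C -> 'CCC'
  3B -> 'BBB'
  4B -> 'BBBB'

Decoded = HHHHHHCCCBBBBBBB


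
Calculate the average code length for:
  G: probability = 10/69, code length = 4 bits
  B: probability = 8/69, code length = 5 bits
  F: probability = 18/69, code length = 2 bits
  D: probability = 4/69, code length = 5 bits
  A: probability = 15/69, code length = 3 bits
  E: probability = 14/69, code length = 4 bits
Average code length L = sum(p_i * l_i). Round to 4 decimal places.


Weighted contributions p_i * l_i:
  G: (10/69) * 4 = 40/69
  B: (8/69) * 5 = 40/69
  F: (18/69) * 2 = 36/69
  D: (4/69) * 5 = 20/69
  A: (15/69) * 3 = 45/69
  E: (14/69) * 4 = 56/69
Sum = (40 + 40 + 36 + 20 + 45 + 56)/69 = 237/69

L = 237/69 = 3.4348 bits/symbol


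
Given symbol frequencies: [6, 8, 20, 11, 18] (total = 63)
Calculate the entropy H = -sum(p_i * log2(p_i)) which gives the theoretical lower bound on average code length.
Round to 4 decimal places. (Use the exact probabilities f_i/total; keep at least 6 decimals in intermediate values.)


Per-symbol terms -p_i * log2(p_i) with p_i = f_i/63:
  p = 6/63 = 0.095238: log2(p) = -3.392317, -p*log2(p) = 0.323078
  p = 8/63 = 0.126984: log2(p) = -2.977280, -p*log2(p) = 0.378067
  p = 20/63 = 0.317460: log2(p) = -1.655352, -p*log2(p) = 0.525509
  p = 11/63 = 0.174603: log2(p) = -2.517848, -p*log2(p) = 0.439624
  p = 18/63 = 0.285714: log2(p) = -1.807355, -p*log2(p) = 0.516387
H = 0.323078 + 0.378067 + 0.525509 + 0.439624 + 0.516387 = 2.182665

H = 2.1827 bits/symbol


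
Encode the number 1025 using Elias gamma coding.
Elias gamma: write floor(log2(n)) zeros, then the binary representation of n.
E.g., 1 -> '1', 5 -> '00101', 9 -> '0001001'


num_bits = floor(log2(1025)) + 1 = 11
leading_zeros = num_bits - 1 = 10
binary(1025) = 10000000001

Elias gamma(1025) = '0000000000' + '10000000001' = 000000000010000000001 (21 bits)


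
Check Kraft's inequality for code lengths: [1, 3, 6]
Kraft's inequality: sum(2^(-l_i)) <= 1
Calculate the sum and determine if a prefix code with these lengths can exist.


Sum = 2^(-1) + 2^(-3) + 2^(-6)
    = 0.5 + 0.125 + 0.015625
    = 41/64 = 0.640625
Since 0.640625 <= 1, Kraft's inequality IS satisfied.
A prefix code with these lengths CAN exist.

Kraft sum = 0.640625. Satisfied.


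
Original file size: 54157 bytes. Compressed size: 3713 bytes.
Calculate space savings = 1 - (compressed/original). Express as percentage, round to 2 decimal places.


ratio = compressed/original = 3713/54157 = 0.06856
savings = 1 - ratio = 1 - 0.06856 = 0.93144
as a percentage: 0.93144 * 100 = 93.14%

Space savings = 1 - 3713/54157 = 93.14%


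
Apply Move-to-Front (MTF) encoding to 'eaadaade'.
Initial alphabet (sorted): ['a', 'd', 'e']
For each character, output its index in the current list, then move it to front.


MTF encoding:
'e': index 2 in ['a', 'd', 'e'] -> ['e', 'a', 'd']
'a': index 1 in ['e', 'a', 'd'] -> ['a', 'e', 'd']
'a': index 0 in ['a', 'e', 'd'] -> ['a', 'e', 'd']
'd': index 2 in ['a', 'e', 'd'] -> ['d', 'a', 'e']
'a': index 1 in ['d', 'a', 'e'] -> ['a', 'd', 'e']
'a': index 0 in ['a', 'd', 'e'] -> ['a', 'd', 'e']
'd': index 1 in ['a', 'd', 'e'] -> ['d', 'a', 'e']
'e': index 2 in ['d', 'a', 'e'] -> ['e', 'd', 'a']


Output: [2, 1, 0, 2, 1, 0, 1, 2]


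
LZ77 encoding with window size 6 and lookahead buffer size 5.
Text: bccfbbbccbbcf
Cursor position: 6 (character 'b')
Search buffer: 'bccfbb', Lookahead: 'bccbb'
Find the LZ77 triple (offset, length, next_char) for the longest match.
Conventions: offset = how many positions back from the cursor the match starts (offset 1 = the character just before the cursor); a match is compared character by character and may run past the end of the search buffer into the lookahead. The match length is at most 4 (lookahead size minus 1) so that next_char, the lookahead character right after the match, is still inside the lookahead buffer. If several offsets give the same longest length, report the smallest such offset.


Try each offset into the search buffer:
  offset=1 (pos 5, char 'b'): match length 1
  offset=2 (pos 4, char 'b'): match length 1
  offset=3 (pos 3, char 'f'): match length 0
  offset=4 (pos 2, char 'c'): match length 0
  offset=5 (pos 1, char 'c'): match length 0
  offset=6 (pos 0, char 'b'): match length 3
Longest match has length 3 at offset 6.
next_char = character at position 6 + 3 = 9 -> 'b'

Best match: offset=6, length=3 (matching 'bcc' starting at position 0)
LZ77 triple: (6, 3, 'b')


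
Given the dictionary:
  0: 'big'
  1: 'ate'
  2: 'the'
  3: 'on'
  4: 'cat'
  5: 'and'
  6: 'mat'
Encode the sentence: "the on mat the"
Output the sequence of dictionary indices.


Look up each word in the dictionary:
  'the' -> 2
  'on' -> 3
  'mat' -> 6
  'the' -> 2

Encoded: [2, 3, 6, 2]


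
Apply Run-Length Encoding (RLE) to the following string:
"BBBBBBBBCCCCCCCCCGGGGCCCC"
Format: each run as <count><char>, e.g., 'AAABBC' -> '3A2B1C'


Scanning runs left to right:
  i=0: run of 'B' x 8 -> '8B'
  i=8: run of 'C' x 9 -> '9C'
  i=17: run of 'G' x 4 -> '4G'
  i=21: run of 'C' x 4 -> '4C'

RLE = 8B9C4G4C


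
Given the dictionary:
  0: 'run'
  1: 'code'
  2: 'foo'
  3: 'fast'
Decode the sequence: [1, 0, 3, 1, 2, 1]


Look up each index in the dictionary:
  1 -> 'code'
  0 -> 'run'
  3 -> 'fast'
  1 -> 'code'
  2 -> 'foo'
  1 -> 'code'

Decoded: "code run fast code foo code"


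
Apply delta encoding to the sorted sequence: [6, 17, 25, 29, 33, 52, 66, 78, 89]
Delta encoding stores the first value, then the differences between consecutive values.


First value: 6
Deltas:
  17 - 6 = 11
  25 - 17 = 8
  29 - 25 = 4
  33 - 29 = 4
  52 - 33 = 19
  66 - 52 = 14
  78 - 66 = 12
  89 - 78 = 11


Delta encoded: [6, 11, 8, 4, 4, 19, 14, 12, 11]


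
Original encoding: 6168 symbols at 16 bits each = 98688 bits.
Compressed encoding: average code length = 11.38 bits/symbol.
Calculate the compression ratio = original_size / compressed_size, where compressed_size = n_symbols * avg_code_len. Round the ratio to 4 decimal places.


original_size = n_symbols * orig_bits = 6168 * 16 = 98688 bits
compressed_size = n_symbols * avg_code_len = 6168 * 11.38 = 70191.84 bits
ratio = original_size / compressed_size = 98688 / 70191.84 = 1.406

Compression ratio = 1.406


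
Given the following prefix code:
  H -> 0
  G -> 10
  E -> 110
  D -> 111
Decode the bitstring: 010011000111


Decoding step by step:
Bits 0 -> H
Bits 10 -> G
Bits 0 -> H
Bits 110 -> E
Bits 0 -> H
Bits 0 -> H
Bits 111 -> D


Decoded message: HGHEHHD


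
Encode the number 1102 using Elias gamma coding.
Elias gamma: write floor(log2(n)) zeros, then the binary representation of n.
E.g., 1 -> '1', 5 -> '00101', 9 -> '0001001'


num_bits = floor(log2(1102)) + 1 = 11
leading_zeros = num_bits - 1 = 10
binary(1102) = 10001001110

Elias gamma(1102) = '0000000000' + '10001001110' = 000000000010001001110 (21 bits)


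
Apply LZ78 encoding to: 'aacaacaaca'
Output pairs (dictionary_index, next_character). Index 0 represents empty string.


LZ78 encoding steps:
Dictionary: {0: ''}
Step 1: w='' (idx 0), next='a' -> output (0, 'a'), add 'a' as idx 1
Step 2: w='a' (idx 1), next='c' -> output (1, 'c'), add 'ac' as idx 2
Step 3: w='a' (idx 1), next='a' -> output (1, 'a'), add 'aa' as idx 3
Step 4: w='' (idx 0), next='c' -> output (0, 'c'), add 'c' as idx 4
Step 5: w='aa' (idx 3), next='c' -> output (3, 'c'), add 'aac' as idx 5
Step 6: w='a' (idx 1), end of input -> output (1, '')


Encoded: [(0, 'a'), (1, 'c'), (1, 'a'), (0, 'c'), (3, 'c'), (1, '')]


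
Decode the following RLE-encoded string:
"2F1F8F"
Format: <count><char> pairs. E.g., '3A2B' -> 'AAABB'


Expanding each <count><char> pair:
  2F -> 'FF'
  1F -> 'F'
  8F -> 'FFFFFFFF'

Decoded = FFFFFFFFFFF


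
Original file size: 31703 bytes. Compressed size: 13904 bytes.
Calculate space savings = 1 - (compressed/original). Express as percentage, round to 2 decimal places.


ratio = compressed/original = 13904/31703 = 0.43857
savings = 1 - ratio = 1 - 0.43857 = 0.56143
as a percentage: 0.56143 * 100 = 56.14%

Space savings = 1 - 13904/31703 = 56.14%


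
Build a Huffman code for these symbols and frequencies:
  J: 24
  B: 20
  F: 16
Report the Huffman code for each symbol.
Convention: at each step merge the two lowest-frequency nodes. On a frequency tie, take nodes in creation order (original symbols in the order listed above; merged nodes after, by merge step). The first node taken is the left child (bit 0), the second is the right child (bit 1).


Huffman tree construction:
Step 1: Merge F(16) + B(20) = 36
Step 2: Merge J(24) + (F+B)(36) = 60
Read each symbol's code off the tree from the root (left child = 0, right child = 1).

Codes:
  J: 0 (length 1)
  B: 11 (length 2)
  F: 10 (length 2)
Average code length: 96/60 = 1.6000 bits/symbol


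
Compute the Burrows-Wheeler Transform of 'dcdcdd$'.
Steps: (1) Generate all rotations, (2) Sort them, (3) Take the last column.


Rotations (sorted):
  0: $dcdcdd -> last char: d
  1: cdcdd$d -> last char: d
  2: cdd$dcd -> last char: d
  3: d$dcdcd -> last char: d
  4: dcdcdd$ -> last char: $
  5: dcdd$dc -> last char: c
  6: dd$dcdc -> last char: c


BWT = dddd$cc


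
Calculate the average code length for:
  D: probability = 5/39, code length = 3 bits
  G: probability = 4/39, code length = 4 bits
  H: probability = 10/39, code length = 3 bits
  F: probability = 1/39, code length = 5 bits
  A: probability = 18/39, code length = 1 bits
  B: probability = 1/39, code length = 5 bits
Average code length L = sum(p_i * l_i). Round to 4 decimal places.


Weighted contributions p_i * l_i:
  D: (5/39) * 3 = 15/39
  G: (4/39) * 4 = 16/39
  H: (10/39) * 3 = 30/39
  F: (1/39) * 5 = 5/39
  A: (18/39) * 1 = 18/39
  B: (1/39) * 5 = 5/39
Sum = (15 + 16 + 30 + 5 + 18 + 5)/39 = 89/39

L = 89/39 = 2.2821 bits/symbol


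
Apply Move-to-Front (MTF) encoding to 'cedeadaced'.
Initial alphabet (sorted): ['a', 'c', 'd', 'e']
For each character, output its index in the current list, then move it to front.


MTF encoding:
'c': index 1 in ['a', 'c', 'd', 'e'] -> ['c', 'a', 'd', 'e']
'e': index 3 in ['c', 'a', 'd', 'e'] -> ['e', 'c', 'a', 'd']
'd': index 3 in ['e', 'c', 'a', 'd'] -> ['d', 'e', 'c', 'a']
'e': index 1 in ['d', 'e', 'c', 'a'] -> ['e', 'd', 'c', 'a']
'a': index 3 in ['e', 'd', 'c', 'a'] -> ['a', 'e', 'd', 'c']
'd': index 2 in ['a', 'e', 'd', 'c'] -> ['d', 'a', 'e', 'c']
'a': index 1 in ['d', 'a', 'e', 'c'] -> ['a', 'd', 'e', 'c']
'c': index 3 in ['a', 'd', 'e', 'c'] -> ['c', 'a', 'd', 'e']
'e': index 3 in ['c', 'a', 'd', 'e'] -> ['e', 'c', 'a', 'd']
'd': index 3 in ['e', 'c', 'a', 'd'] -> ['d', 'e', 'c', 'a']


Output: [1, 3, 3, 1, 3, 2, 1, 3, 3, 3]


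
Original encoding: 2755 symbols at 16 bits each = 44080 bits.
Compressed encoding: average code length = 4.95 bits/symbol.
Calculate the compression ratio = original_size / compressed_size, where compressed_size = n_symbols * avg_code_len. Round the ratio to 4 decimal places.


original_size = n_symbols * orig_bits = 2755 * 16 = 44080 bits
compressed_size = n_symbols * avg_code_len = 2755 * 4.95 = 13637.25 bits
ratio = original_size / compressed_size = 44080 / 13637.25 = 3.2323

Compression ratio = 3.2323


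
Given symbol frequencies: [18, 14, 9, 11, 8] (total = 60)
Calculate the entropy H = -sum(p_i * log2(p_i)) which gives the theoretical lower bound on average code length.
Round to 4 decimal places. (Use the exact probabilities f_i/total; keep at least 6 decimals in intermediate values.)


Per-symbol terms -p_i * log2(p_i) with p_i = f_i/60:
  p = 18/60 = 0.300000: log2(p) = -1.736966, -p*log2(p) = 0.521090
  p = 14/60 = 0.233333: log2(p) = -2.099536, -p*log2(p) = 0.489892
  p = 9/60 = 0.150000: log2(p) = -2.736966, -p*log2(p) = 0.410545
  p = 11/60 = 0.183333: log2(p) = -2.447459, -p*log2(p) = 0.448701
  p = 8/60 = 0.133333: log2(p) = -2.906891, -p*log2(p) = 0.387585
H = 0.521090 + 0.489892 + 0.410545 + 0.448701 + 0.387585 = 2.257813

H = 2.2578 bits/symbol


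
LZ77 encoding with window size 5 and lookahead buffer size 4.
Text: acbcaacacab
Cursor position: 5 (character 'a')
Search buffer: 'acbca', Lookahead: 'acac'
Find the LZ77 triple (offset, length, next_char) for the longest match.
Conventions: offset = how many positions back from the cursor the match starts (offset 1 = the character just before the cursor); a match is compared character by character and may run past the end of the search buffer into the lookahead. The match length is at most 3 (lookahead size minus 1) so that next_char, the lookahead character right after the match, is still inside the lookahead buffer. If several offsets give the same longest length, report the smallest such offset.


Try each offset into the search buffer:
  offset=1 (pos 4, char 'a'): match length 1
  offset=2 (pos 3, char 'c'): match length 0
  offset=3 (pos 2, char 'b'): match length 0
  offset=4 (pos 1, char 'c'): match length 0
  offset=5 (pos 0, char 'a'): match length 2
Longest match has length 2 at offset 5.
next_char = character at position 5 + 2 = 7 -> 'a'

Best match: offset=5, length=2 (matching 'ac' starting at position 0)
LZ77 triple: (5, 2, 'a')


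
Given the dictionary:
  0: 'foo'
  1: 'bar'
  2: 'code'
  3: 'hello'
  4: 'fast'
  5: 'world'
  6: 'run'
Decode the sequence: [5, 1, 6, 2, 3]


Look up each index in the dictionary:
  5 -> 'world'
  1 -> 'bar'
  6 -> 'run'
  2 -> 'code'
  3 -> 'hello'

Decoded: "world bar run code hello"


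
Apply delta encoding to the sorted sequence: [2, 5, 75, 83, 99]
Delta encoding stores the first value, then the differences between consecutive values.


First value: 2
Deltas:
  5 - 2 = 3
  75 - 5 = 70
  83 - 75 = 8
  99 - 83 = 16


Delta encoded: [2, 3, 70, 8, 16]
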